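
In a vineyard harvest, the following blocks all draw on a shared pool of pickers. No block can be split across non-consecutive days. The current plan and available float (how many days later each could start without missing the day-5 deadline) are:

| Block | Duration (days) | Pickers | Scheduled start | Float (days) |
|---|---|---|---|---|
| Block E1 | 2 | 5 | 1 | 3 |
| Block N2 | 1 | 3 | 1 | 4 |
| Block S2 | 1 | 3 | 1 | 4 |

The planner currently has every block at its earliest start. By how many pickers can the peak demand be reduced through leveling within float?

Early-start peak: d1:11  d2:5  d3:0  d4:0  d5:0 ⇒ 11.
Leveled (Block E1@1, Block N2@3, Block S2@4): d1:5  d2:5  d3:3  d4:3  d5:0 ⇒ 5.
Reduction 11 − 5 = 6.

6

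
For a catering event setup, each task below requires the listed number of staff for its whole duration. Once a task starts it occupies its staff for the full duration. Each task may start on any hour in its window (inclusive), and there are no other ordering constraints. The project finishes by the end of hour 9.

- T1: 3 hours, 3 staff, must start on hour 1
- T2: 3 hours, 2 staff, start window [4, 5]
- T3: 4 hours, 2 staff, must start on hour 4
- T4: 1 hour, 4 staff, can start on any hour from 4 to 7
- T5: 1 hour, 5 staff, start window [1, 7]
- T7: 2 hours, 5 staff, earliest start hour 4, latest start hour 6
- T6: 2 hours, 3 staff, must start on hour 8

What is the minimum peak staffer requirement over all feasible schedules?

9

Early-start (T1@1, T2@4, T3@4, T4@4, T5@1, T7@4, T6@8) gives peak 13: h1:8  h2:3  h3:3  h4:13  h5:9  h6:4  h7:2  h8:3  h9:3.
Shift T7→5.
Schedule T1@1, T2@4, T3@4, T4@4, T5@1, T7@5, T6@8: h1:8  h2:3  h3:3  h4:8  h5:9  h6:9  h7:2  h8:3  h9:3 — peak 9.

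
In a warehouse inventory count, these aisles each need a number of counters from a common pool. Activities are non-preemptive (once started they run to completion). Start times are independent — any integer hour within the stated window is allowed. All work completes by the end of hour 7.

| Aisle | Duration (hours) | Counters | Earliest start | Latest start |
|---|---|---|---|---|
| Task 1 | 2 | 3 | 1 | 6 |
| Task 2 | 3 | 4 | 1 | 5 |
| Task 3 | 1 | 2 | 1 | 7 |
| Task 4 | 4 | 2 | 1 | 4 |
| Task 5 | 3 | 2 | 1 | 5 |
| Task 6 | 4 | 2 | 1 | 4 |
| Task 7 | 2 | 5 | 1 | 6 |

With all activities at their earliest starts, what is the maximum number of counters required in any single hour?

Early-start schedule: Task 1@1, Task 2@1, Task 3@1, Task 4@1, Task 5@1, Task 6@1, Task 7@1.
Load per hour: hour 1: 20, hour 2: 18, hour 3: 10, hour 4: 4, hour 5: 0, hour 6: 0, hour 7: 0.
Peak is 20.

20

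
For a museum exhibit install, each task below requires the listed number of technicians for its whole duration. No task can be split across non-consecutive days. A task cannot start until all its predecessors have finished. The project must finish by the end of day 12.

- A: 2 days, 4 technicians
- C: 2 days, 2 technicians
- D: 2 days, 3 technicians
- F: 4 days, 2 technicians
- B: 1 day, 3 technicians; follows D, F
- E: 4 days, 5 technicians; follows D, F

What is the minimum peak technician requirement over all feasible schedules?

5

Early-start (A@1, C@1, D@1, F@1, B@5, E@5) gives peak 11: d1:11  d2:11  d3:2  d4:2  d5:8  d6:5  d7:5  d8:5  d9:0  d10:0  d11:0  d12:0.
Shift C→3, D→5, F→3, B→7, E→8.
Schedule A@1, C@3, D@5, F@3, B@7, E@8: d1:4  d2:4  d3:4  d4:4  d5:5  d6:5  d7:3  d8:5  d9:5  d10:5  d11:5  d12:0 — peak 5.
Total technician-days = 49 over 12 days ⇒ peak ≥ ⌈49/12⌉ = 5, so 5 is optimal.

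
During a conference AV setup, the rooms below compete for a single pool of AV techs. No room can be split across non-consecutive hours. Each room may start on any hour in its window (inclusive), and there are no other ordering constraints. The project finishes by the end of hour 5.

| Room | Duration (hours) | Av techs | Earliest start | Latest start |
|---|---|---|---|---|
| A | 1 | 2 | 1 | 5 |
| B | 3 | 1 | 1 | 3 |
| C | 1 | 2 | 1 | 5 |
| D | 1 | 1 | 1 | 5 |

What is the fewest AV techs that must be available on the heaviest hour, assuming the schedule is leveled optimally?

Early-start (A@1, B@1, C@1, D@1) gives peak 6: h1:6  h2:1  h3:1  h4:0  h5:0.
Shift B→2, C→5, D→2.
Schedule A@1, B@2, C@5, D@2: h1:2  h2:2  h3:1  h4:1  h5:2 — peak 2.
Total AV tech-hours = 8 over 5 hours ⇒ peak ≥ ⌈8/5⌉ = 2, so 2 is optimal.

2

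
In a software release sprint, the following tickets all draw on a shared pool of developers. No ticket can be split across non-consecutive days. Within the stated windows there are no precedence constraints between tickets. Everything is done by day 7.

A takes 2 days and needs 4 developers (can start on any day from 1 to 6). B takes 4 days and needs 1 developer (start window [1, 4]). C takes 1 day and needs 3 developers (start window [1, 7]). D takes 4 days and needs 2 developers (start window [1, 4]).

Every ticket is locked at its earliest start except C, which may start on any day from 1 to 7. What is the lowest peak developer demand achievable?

7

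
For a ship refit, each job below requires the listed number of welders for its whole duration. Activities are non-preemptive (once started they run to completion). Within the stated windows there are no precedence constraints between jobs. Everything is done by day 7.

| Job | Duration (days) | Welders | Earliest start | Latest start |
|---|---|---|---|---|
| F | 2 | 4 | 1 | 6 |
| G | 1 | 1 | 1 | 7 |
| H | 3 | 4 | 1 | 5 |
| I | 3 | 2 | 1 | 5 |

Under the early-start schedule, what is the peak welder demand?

Early-start schedule: F@1, G@1, H@1, I@1.
Load per day: day 1: 11, day 2: 10, day 3: 6, day 4: 0, day 5: 0, day 6: 0, day 7: 0.
Peak is 11.

11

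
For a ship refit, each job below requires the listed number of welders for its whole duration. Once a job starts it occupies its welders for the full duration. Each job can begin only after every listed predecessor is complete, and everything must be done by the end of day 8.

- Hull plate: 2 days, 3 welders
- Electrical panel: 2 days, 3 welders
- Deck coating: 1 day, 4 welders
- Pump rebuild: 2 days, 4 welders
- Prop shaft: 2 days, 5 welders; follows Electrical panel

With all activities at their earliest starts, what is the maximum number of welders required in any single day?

14

Early-start schedule: Hull plate@1, Electrical panel@1, Deck coating@1, Pump rebuild@1, Prop shaft@3.
Load per day: day 1: 14, day 2: 10, day 3: 5, day 4: 5, day 5: 0, day 6: 0, day 7: 0, day 8: 0.
Peak is 14.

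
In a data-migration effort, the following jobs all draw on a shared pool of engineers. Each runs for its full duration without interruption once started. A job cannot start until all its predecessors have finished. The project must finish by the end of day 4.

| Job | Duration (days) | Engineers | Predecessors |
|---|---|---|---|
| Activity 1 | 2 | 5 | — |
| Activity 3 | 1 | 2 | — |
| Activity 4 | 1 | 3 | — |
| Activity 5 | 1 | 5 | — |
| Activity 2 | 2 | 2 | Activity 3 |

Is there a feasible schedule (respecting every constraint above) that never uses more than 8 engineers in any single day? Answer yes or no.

Schedule Activity 1@1, Activity 3@1, Activity 4@3, Activity 5@4, Activity 2@2: d1:7  d2:7  d3:5  d4:5 — peak 7 ≤ 8.

yes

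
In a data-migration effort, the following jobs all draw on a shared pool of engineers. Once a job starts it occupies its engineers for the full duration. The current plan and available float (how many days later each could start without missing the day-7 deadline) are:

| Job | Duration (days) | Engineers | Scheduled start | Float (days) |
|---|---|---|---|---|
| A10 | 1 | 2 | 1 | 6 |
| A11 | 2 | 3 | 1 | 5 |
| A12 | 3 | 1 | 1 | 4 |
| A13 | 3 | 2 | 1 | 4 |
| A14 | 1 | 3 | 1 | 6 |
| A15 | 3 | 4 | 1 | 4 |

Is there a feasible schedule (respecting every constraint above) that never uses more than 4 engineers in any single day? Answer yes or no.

no

Total engineer-days = 32; over 7 days the average is 32/7 > 4, so some day must exceed 4.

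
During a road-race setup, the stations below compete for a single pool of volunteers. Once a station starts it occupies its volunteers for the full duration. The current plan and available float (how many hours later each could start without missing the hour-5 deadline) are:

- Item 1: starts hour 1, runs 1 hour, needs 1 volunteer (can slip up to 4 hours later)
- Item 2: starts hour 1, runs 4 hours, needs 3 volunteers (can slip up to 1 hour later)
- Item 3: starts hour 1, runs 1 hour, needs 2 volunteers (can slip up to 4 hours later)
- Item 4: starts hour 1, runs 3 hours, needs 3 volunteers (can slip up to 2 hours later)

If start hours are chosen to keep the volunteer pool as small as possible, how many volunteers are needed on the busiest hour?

6

Early-start (Item 1@1, Item 2@1, Item 3@1, Item 4@1) gives peak 9: h1:9  h2:6  h3:6  h4:3  h5:0.
Shift Item 4→2.
Schedule Item 1@1, Item 2@1, Item 3@1, Item 4@2: h1:6  h2:6  h3:6  h4:6  h5:0 — peak 6.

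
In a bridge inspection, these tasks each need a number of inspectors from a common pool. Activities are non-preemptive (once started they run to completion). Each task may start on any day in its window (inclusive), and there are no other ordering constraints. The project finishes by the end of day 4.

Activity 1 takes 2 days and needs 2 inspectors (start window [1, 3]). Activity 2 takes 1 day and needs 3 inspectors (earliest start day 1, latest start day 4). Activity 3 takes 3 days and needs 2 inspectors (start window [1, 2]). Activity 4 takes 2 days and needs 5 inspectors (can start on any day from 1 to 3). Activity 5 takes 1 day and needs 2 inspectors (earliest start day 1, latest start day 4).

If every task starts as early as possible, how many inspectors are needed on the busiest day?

14

Early-start schedule: Activity 1@1, Activity 2@1, Activity 3@1, Activity 4@1, Activity 5@1.
Load per day: day 1: 14, day 2: 9, day 3: 2, day 4: 0.
Peak is 14.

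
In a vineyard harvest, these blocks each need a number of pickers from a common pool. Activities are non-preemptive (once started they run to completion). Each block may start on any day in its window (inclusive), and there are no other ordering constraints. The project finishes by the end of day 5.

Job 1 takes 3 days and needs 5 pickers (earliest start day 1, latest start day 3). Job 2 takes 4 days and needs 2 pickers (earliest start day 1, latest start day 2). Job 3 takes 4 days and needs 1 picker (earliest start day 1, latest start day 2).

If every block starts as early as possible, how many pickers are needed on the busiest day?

Early-start schedule: Job 1@1, Job 2@1, Job 3@1.
Load per day: day 1: 8, day 2: 8, day 3: 8, day 4: 3, day 5: 0.
Peak is 8.

8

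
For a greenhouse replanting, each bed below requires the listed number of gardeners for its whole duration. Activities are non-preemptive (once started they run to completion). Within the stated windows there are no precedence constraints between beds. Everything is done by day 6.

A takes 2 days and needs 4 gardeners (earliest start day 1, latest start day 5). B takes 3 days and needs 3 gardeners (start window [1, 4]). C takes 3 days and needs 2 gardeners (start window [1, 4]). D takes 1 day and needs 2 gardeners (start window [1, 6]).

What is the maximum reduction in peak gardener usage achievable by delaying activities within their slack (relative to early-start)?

Early-start peak: d1:11  d2:9  d3:5  d4:0  d5:0  d6:0 ⇒ 11.
Leveled (A@1, B@3, C@3, D@6): d1:4  d2:4  d3:5  d4:5  d5:5  d6:2 ⇒ 5.
Reduction 11 − 5 = 6.

6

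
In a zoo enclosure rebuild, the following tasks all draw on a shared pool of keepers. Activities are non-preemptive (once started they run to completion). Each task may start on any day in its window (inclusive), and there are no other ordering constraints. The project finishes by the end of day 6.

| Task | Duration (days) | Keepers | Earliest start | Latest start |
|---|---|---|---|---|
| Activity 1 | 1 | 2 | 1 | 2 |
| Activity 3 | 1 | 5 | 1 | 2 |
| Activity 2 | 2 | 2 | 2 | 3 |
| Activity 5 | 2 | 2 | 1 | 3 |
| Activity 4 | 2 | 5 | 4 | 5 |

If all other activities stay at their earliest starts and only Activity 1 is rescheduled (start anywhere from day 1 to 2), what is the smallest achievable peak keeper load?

7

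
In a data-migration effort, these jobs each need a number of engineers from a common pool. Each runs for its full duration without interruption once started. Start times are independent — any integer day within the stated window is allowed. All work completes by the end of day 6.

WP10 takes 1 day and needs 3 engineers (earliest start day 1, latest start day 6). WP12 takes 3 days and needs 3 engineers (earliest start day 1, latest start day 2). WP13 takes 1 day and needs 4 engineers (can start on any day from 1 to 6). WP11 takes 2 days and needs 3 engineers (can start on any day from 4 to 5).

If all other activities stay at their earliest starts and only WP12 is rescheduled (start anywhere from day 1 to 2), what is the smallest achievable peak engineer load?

WP12@1: d1:10  d2:3  d3:3  d4:3  d5:3  d6:0 → peak 10
WP12@2: d1:7  d2:3  d3:3  d4:6  d5:3  d6:0 → peak 7
Best is WP12@2, peak 7.

7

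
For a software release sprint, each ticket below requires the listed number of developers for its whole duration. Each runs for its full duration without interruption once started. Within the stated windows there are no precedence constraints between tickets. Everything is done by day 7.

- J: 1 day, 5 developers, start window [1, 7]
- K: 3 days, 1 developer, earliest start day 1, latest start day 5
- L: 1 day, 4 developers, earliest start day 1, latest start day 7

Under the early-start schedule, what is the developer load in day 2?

1

At early start, day 2 has: K.
Demand: 1 = 1.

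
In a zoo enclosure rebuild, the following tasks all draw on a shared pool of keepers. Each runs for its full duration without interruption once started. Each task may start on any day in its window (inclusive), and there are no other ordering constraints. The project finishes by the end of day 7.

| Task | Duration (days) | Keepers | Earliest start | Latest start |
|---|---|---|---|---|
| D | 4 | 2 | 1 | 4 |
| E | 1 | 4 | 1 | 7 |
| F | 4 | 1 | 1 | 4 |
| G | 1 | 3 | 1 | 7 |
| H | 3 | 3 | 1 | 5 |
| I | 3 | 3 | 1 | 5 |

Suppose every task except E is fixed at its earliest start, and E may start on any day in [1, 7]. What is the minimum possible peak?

E@1: d1:16  d2:9  d3:9  d4:3  d5:0  d6:0  d7:0 → peak 16
E@2: d1:12  d2:13  d3:9  d4:3  d5:0  d6:0  d7:0 → peak 13
E@3: d1:12  d2:9  d3:13  d4:3  d5:0  d6:0  d7:0 → peak 13
E@4: d1:12  d2:9  d3:9  d4:7  d5:0  d6:0  d7:0 → peak 12
E@5: d1:12  d2:9  d3:9  d4:3  d5:4  d6:0  d7:0 → peak 12
E@6: d1:12  d2:9  d3:9  d4:3  d5:0  d6:4  d7:0 → peak 12
E@7: d1:12  d2:9  d3:9  d4:3  d5:0  d6:0  d7:4 → peak 12
Best is E@4, peak 12.

12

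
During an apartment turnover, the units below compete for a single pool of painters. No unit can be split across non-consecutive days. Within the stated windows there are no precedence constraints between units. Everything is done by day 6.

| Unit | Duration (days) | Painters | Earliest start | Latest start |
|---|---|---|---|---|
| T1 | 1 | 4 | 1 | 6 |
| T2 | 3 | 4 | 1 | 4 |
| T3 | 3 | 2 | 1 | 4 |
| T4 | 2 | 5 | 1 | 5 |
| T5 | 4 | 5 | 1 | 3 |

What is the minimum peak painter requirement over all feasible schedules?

11

Early-start (T1@1, T2@1, T3@1, T4@1, T5@1) gives peak 20: d1:20  d2:16  d3:11  d4:5  d5:0  d6:0.
Shift T4→4, T5→2.
Schedule T1@1, T2@1, T3@1, T4@4, T5@2: d1:10  d2:11  d3:11  d4:10  d5:10  d6:0 — peak 11.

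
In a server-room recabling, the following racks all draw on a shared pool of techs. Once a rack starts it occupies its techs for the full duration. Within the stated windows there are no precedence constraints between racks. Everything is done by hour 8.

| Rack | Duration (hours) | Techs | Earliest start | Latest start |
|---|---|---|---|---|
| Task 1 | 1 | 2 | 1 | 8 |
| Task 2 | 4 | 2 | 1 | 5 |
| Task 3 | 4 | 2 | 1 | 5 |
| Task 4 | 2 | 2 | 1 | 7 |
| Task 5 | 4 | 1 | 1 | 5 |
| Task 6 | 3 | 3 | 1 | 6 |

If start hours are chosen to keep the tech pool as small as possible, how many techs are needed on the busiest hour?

Early-start (Task 1@1, Task 2@1, Task 3@1, Task 4@1, Task 5@1, Task 6@1) gives peak 12: h1:12  h2:10  h3:8  h4:5  h5:0  h6:0  h7:0  h8:0.
Shift Task 3→2, Task 4→5, Task 6→6.
Schedule Task 1@1, Task 2@1, Task 3@2, Task 4@5, Task 5@1, Task 6@6: h1:5  h2:5  h3:5  h4:5  h5:4  h6:5  h7:3  h8:3 — peak 5.
Total tech-hours = 35 over 8 hours ⇒ peak ≥ ⌈35/8⌉ = 5, so 5 is optimal.

5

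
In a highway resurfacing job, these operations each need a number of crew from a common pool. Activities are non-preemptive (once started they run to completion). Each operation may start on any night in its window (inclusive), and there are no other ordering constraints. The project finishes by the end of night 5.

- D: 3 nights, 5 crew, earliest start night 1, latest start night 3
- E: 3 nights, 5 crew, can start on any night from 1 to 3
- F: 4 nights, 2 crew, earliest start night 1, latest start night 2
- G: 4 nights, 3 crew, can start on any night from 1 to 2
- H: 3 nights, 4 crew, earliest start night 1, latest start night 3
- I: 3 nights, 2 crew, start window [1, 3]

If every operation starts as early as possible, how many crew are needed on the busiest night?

21

Early-start schedule: D@1, E@1, F@1, G@1, H@1, I@1.
Load per night: night 1: 21, night 2: 21, night 3: 21, night 4: 5, night 5: 0.
Peak is 21.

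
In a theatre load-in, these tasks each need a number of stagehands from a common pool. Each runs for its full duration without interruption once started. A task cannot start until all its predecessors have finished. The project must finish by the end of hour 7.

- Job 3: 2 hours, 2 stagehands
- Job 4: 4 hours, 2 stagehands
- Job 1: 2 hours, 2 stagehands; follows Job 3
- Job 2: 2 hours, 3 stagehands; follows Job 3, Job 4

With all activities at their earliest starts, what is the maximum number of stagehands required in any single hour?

4

Early-start schedule: Job 3@1, Job 4@1, Job 1@3, Job 2@5.
Load per hour: hour 1: 4, hour 2: 4, hour 3: 4, hour 4: 4, hour 5: 3, hour 6: 3, hour 7: 0.
Peak is 4.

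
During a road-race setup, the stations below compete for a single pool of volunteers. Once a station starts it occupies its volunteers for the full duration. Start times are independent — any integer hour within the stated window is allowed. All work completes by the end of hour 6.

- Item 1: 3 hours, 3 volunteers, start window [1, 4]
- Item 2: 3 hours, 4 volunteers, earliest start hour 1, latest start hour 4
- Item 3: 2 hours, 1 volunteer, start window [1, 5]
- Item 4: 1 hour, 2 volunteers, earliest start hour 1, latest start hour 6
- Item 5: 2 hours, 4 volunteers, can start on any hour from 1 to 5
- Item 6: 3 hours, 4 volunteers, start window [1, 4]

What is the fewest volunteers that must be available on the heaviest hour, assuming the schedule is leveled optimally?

8

Early-start (Item 1@1, Item 2@1, Item 3@1, Item 4@1, Item 5@1, Item 6@1) gives peak 18: h1:18  h2:16  h3:11  h4:0  h5:0  h6:0.
Shift Item 4→4, Item 5→5, Item 6→4.
Schedule Item 1@1, Item 2@1, Item 3@1, Item 4@4, Item 5@5, Item 6@4: h1:8  h2:8  h3:7  h4:6  h5:8  h6:8 — peak 8.
Total volunteer-hours = 45 over 6 hours ⇒ peak ≥ ⌈45/6⌉ = 8, so 8 is optimal.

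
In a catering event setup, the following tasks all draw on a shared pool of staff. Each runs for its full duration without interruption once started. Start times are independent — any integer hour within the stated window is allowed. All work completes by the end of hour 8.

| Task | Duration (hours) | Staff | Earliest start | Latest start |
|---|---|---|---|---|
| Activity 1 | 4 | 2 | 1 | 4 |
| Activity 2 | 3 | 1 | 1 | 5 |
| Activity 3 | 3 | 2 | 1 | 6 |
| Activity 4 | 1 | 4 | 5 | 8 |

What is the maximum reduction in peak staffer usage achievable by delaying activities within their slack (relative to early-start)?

1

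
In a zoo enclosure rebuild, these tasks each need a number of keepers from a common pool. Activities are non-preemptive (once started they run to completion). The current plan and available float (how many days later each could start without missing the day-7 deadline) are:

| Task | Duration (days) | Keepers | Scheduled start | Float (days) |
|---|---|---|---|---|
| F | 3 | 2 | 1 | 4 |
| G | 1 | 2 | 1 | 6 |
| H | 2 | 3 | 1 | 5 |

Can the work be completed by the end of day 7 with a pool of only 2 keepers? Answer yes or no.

no

The minimum achievable peak is 3; 2 < 3, so no feasible schedule stays within the cap.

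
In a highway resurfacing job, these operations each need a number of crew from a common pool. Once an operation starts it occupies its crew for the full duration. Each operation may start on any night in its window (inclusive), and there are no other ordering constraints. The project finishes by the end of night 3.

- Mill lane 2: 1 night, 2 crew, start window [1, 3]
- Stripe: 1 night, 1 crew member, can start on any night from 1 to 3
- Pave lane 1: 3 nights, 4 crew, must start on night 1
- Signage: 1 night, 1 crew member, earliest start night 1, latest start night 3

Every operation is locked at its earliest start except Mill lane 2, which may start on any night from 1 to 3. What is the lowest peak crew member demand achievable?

Mill lane 2@1: n1:8  n2:4  n3:4 → peak 8
Mill lane 2@2: n1:6  n2:6  n3:4 → peak 6
Mill lane 2@3: n1:6  n2:4  n3:6 → peak 6
Best is Mill lane 2@2, peak 6.

6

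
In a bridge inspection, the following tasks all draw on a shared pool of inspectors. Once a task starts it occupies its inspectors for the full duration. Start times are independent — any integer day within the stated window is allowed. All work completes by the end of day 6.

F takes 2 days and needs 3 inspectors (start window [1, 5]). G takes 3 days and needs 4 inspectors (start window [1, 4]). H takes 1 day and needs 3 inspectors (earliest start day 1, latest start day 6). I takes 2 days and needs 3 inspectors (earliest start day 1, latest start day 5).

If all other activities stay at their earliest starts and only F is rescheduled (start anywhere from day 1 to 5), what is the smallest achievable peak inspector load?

10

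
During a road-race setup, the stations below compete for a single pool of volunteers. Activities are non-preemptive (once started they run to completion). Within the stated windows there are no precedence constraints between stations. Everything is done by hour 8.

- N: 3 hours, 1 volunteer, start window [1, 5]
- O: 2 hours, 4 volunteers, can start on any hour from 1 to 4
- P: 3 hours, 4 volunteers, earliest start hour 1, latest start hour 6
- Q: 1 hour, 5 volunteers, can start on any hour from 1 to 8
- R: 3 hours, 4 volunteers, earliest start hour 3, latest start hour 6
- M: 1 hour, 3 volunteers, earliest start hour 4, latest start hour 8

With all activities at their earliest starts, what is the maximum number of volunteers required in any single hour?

14

Early-start schedule: N@1, O@1, P@1, Q@1, R@3, M@4.
Load per hour: hour 1: 14, hour 2: 9, hour 3: 9, hour 4: 7, hour 5: 4, hour 6: 0, hour 7: 0, hour 8: 0.
Peak is 14.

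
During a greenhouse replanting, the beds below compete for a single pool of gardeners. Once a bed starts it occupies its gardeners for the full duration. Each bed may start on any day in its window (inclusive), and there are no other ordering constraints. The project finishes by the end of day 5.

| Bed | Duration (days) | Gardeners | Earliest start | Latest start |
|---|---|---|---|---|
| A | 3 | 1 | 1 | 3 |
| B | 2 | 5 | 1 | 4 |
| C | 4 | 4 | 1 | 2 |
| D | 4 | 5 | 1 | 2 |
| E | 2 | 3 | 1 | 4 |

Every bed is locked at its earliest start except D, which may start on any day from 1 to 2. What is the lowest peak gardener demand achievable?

D@1: d1:18  d2:18  d3:10  d4:9  d5:0 → peak 18
D@2: d1:13  d2:18  d3:10  d4:9  d5:5 → peak 18
Best is D@1, peak 18.

18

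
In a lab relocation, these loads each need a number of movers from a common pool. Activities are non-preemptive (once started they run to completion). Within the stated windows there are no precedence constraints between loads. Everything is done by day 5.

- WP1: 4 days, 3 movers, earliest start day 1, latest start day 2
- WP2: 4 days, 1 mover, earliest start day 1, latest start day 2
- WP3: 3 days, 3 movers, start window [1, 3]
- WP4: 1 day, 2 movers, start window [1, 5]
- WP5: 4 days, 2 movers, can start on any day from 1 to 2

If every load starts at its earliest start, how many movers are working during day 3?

At early start, day 3 has: WP1, WP2, WP3, WP5.
Demand: 3 + 1 + 3 + 2 = 9.

9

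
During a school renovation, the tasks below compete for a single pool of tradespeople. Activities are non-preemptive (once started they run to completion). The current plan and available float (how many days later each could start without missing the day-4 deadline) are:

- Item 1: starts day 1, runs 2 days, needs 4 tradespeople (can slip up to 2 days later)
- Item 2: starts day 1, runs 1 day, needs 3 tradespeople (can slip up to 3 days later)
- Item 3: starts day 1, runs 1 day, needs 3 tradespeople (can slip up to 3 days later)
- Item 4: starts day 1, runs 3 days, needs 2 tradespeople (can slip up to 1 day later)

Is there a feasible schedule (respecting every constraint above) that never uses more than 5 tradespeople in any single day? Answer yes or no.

The minimum achievable peak is 6; 5 < 6, so no feasible schedule stays within the cap.

no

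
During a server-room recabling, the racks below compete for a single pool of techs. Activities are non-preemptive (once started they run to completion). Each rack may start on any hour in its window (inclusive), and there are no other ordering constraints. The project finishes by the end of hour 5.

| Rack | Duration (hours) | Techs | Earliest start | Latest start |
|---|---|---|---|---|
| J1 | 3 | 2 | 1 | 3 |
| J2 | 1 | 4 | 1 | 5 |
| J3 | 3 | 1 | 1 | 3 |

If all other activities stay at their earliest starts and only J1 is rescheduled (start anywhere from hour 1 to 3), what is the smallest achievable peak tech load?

5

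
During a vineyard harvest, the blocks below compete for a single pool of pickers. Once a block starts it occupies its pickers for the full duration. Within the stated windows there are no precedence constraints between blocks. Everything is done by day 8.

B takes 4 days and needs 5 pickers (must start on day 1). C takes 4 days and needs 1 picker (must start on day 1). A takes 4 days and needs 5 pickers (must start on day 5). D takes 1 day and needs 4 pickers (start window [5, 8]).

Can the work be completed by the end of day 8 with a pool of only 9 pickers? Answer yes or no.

yes

Schedule B@1, C@1, A@5, D@5: d1:6  d2:6  d3:6  d4:6  d5:9  d6:5  d7:5  d8:5 — peak 9 ≤ 9.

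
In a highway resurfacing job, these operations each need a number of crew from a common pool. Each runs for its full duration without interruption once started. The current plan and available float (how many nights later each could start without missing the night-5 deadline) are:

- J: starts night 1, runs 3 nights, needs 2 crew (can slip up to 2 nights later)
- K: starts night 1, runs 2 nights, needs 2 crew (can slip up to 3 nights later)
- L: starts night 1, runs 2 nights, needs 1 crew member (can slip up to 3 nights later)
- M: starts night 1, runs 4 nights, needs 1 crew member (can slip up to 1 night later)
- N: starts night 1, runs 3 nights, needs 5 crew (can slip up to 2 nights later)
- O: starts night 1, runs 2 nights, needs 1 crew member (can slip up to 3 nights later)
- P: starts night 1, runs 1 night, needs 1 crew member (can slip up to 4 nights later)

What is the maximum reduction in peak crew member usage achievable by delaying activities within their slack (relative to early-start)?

5

Early-start peak: n1:13  n2:12  n3:8  n4:1  n5:0 ⇒ 13.
Leveled (J@1, K@1, L@1, M@1, N@3, O@1, P@1): n1:8  n2:7  n3:8  n4:6  n5:5 ⇒ 8.
Reduction 13 − 8 = 5.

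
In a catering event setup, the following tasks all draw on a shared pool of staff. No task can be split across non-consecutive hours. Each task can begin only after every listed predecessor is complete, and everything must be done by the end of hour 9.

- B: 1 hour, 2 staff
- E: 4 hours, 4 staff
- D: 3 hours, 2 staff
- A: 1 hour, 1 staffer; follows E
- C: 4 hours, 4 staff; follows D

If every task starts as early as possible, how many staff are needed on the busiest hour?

Early-start schedule: B@1, E@1, D@1, A@5, C@4.
Load per hour: hour 1: 8, hour 2: 6, hour 3: 6, hour 4: 8, hour 5: 5, hour 6: 4, hour 7: 4, hour 8: 0, hour 9: 0.
Peak is 8.

8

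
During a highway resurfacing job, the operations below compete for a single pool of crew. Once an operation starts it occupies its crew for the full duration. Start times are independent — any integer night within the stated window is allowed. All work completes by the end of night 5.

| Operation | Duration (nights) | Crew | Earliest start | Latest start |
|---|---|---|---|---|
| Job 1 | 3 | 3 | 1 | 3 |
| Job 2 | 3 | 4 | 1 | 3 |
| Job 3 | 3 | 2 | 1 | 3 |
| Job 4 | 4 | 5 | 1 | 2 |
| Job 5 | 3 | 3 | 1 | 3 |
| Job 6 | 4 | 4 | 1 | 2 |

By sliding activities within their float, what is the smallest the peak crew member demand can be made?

Schedule Job 1@1, Job 2@1, Job 3@1, Job 4@1, Job 5@1, Job 6@1: n1:21  n2:21  n3:21  n4:9  n5:0 — peak 21.

21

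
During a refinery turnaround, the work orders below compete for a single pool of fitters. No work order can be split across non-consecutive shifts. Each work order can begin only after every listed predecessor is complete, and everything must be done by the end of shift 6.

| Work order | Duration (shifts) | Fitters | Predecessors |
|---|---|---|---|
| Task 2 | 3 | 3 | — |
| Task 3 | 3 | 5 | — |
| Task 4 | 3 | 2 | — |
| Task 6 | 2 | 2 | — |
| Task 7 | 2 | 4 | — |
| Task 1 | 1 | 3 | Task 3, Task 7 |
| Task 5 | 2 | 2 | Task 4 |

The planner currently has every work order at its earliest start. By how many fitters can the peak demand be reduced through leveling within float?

7

Early-start peak: s1:16  s2:16  s3:10  s4:5  s5:2  s6:0 ⇒ 16.
Leveled (Task 2@4, Task 3@1, Task 4@1, Task 6@1, Task 7@4, Task 1@6, Task 5@4): s1:9  s2:9  s3:7  s4:9  s5:9  s6:6 ⇒ 9.
Reduction 16 − 9 = 7.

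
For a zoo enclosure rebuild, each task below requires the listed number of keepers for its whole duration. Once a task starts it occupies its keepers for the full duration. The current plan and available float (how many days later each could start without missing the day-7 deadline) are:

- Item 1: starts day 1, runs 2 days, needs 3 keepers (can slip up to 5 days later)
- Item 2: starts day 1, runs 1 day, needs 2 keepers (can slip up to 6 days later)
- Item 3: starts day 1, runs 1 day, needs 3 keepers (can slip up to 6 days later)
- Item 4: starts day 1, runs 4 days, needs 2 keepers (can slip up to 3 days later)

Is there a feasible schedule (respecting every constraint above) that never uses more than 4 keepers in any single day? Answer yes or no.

Schedule Item 1@1, Item 2@3, Item 3@7, Item 4@3: d1:3  d2:3  d3:4  d4:2  d5:2  d6:2  d7:3 — peak 4 ≤ 4.

yes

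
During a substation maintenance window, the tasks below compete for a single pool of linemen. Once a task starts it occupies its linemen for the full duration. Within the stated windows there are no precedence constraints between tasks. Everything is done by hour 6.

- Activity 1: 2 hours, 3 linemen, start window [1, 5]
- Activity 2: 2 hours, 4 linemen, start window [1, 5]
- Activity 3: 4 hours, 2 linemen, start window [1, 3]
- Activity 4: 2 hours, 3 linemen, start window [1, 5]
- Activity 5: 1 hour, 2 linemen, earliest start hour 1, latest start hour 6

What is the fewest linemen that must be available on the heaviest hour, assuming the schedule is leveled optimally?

6

Early-start (Activity 1@1, Activity 2@1, Activity 3@1, Activity 4@1, Activity 5@1) gives peak 14: h1:14  h2:12  h3:2  h4:2  h5:0  h6:0.
Shift Activity 2→3, Activity 4→5, Activity 5→5.
Schedule Activity 1@1, Activity 2@3, Activity 3@1, Activity 4@5, Activity 5@5: h1:5  h2:5  h3:6  h4:6  h5:5  h6:3 — peak 6.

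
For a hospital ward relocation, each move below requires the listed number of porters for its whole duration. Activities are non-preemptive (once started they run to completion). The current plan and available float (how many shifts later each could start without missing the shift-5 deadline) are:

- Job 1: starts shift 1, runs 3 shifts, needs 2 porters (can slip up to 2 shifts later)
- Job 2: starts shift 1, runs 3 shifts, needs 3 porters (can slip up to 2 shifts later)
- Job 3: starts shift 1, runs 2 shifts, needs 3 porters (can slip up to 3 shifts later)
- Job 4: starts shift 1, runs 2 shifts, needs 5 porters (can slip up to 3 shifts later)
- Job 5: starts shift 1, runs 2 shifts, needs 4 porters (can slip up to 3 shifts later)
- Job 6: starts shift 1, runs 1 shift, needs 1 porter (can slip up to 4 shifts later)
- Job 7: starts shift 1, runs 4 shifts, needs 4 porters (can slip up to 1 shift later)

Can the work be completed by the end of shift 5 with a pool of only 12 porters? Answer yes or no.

no

The minimum achievable peak is 13; 12 < 13, so no feasible schedule stays within the cap.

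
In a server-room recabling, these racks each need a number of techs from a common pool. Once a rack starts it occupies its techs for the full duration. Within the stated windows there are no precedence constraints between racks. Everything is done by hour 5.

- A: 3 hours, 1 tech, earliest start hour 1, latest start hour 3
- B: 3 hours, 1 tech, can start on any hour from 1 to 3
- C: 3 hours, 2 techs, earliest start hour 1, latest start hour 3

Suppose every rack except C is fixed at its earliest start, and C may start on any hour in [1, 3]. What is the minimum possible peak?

4

C@1: h1:4  h2:4  h3:4  h4:0  h5:0 → peak 4
C@2: h1:2  h2:4  h3:4  h4:2  h5:0 → peak 4
C@3: h1:2  h2:2  h3:4  h4:2  h5:2 → peak 4
Best is C@1, peak 4.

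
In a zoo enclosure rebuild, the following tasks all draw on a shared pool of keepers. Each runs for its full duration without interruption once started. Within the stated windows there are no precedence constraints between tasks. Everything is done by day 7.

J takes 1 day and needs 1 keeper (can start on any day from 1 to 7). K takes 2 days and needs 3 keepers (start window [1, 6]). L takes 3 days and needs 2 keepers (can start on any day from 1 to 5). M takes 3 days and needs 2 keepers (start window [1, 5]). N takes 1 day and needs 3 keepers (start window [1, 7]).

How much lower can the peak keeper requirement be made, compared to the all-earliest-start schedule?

Early-start peak: d1:11  d2:7  d3:4  d4:0  d5:0  d6:0  d7:0 ⇒ 11.
Leveled (J@1, K@1, L@3, M@3, N@6): d1:4  d2:3  d3:4  d4:4  d5:4  d6:3  d7:0 ⇒ 4.
Reduction 11 − 4 = 7.

7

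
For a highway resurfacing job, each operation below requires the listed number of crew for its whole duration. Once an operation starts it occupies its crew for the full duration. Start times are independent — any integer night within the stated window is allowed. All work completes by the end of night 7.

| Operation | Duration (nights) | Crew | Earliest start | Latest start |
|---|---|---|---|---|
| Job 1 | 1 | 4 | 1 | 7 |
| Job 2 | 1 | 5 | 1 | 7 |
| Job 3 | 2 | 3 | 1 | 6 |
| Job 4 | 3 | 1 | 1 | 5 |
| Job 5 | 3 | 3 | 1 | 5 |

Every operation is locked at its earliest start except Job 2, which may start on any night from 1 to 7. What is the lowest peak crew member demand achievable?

Job 2@1: n1:16  n2:7  n3:4  n4:0  n5:0  n6:0  n7:0 → peak 16
Job 2@2: n1:11  n2:12  n3:4  n4:0  n5:0  n6:0  n7:0 → peak 12
Job 2@3: n1:11  n2:7  n3:9  n4:0  n5:0  n6:0  n7:0 → peak 11
Job 2@4: n1:11  n2:7  n3:4  n4:5  n5:0  n6:0  n7:0 → peak 11
Job 2@5: n1:11  n2:7  n3:4  n4:0  n5:5  n6:0  n7:0 → peak 11
Job 2@6: n1:11  n2:7  n3:4  n4:0  n5:0  n6:5  n7:0 → peak 11
Job 2@7: n1:11  n2:7  n3:4  n4:0  n5:0  n6:0  n7:5 → peak 11
Best is Job 2@3, peak 11.

11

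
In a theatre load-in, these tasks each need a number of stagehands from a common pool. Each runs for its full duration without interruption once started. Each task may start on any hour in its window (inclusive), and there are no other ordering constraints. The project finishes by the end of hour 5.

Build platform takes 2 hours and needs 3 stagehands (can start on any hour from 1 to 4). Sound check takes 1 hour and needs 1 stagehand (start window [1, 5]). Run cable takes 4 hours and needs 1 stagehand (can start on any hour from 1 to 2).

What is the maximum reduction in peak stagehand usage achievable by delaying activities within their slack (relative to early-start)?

1

Early-start peak: h1:5  h2:4  h3:1  h4:1  h5:0 ⇒ 5.
Leveled (Build platform@1, Sound check@1, Run cable@2): h1:4  h2:4  h3:1  h4:1  h5:1 ⇒ 4.
Reduction 5 − 4 = 1.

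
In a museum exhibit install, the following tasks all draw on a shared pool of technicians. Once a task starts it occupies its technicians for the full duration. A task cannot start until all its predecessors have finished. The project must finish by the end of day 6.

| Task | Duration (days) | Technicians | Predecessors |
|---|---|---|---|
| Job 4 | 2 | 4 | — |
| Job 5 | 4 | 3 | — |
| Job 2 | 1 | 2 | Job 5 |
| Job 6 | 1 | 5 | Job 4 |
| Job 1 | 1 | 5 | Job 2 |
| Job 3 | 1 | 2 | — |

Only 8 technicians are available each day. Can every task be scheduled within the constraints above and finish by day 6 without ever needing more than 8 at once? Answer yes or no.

yes

Schedule Job 4@1, Job 5@1, Job 2@5, Job 6@5, Job 1@6, Job 3@3: d1:7  d2:7  d3:5  d4:3  d5:7  d6:5 — peak 7 ≤ 8.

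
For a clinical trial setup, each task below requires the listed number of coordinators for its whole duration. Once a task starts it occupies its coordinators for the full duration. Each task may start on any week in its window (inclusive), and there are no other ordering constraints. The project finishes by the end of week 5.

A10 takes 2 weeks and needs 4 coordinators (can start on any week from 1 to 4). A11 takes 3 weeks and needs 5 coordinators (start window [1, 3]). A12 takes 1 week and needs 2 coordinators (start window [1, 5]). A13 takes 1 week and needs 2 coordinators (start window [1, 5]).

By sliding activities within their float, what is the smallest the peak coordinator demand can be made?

6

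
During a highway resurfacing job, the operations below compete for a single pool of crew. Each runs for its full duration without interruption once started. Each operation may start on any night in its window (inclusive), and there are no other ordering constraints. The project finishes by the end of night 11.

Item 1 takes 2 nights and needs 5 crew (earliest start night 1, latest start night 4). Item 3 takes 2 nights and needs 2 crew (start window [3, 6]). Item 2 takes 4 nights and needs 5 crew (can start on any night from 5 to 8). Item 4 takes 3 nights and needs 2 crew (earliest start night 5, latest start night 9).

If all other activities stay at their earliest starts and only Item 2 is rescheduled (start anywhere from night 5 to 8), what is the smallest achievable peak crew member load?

5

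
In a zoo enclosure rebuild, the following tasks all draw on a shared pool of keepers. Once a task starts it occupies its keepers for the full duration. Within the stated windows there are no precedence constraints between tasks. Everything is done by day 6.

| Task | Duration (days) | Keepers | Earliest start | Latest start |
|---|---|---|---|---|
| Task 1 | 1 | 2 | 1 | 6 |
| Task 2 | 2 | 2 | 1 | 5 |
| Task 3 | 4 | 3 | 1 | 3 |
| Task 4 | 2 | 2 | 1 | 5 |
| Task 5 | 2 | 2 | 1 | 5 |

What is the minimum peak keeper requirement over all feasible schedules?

Early-start (Task 1@1, Task 2@1, Task 3@1, Task 4@1, Task 5@1) gives peak 11: d1:11  d2:9  d3:3  d4:3  d5:0  d6:0.
Shift Task 3→2, Task 4→3, Task 5→5.
Schedule Task 1@1, Task 2@1, Task 3@2, Task 4@3, Task 5@5: d1:4  d2:5  d3:5  d4:5  d5:5  d6:2 — peak 5.
Total keeper-days = 26 over 6 days ⇒ peak ≥ ⌈26/6⌉ = 5, so 5 is optimal.

5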